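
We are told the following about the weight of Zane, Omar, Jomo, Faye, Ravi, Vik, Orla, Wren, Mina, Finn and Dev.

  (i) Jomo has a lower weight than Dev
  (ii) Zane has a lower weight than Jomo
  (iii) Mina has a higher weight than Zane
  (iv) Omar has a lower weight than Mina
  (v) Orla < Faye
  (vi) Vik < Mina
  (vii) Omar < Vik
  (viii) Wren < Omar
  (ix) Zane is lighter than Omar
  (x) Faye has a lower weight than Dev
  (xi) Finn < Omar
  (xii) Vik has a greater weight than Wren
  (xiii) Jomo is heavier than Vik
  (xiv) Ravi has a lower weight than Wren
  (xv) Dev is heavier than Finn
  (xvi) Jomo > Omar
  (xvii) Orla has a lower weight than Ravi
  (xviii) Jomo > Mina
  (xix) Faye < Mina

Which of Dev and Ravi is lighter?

Ravi

Link the given pairs in sequence: Ravi < Wren; Wren < Omar; Omar < Vik; Vik < Mina; Mina < Jomo; Jomo < Dev.
Chaining these gives Ravi < Wren < Omar < Vik < Mina < Jomo < Dev.
So Ravi < Dev; Ravi is the lighter of the two.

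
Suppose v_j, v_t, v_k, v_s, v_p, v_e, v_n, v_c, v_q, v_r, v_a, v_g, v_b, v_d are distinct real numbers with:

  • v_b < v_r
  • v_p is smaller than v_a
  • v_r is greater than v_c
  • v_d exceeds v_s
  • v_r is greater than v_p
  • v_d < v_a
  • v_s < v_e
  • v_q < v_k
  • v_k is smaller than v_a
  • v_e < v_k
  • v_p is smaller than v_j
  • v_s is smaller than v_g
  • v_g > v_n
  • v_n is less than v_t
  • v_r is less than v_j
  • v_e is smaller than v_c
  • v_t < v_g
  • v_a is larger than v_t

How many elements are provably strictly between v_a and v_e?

The relations place v_e below v_a. An element lies strictly between them when it is forced above v_e and also forced below v_a.
Above v_e: {v_k, v_c, v_r, v_j}. Below v_a: {v_q, v_n, v_t, v_s, v_p, v_k, v_d}.
Intersection: {v_k} — 1.

1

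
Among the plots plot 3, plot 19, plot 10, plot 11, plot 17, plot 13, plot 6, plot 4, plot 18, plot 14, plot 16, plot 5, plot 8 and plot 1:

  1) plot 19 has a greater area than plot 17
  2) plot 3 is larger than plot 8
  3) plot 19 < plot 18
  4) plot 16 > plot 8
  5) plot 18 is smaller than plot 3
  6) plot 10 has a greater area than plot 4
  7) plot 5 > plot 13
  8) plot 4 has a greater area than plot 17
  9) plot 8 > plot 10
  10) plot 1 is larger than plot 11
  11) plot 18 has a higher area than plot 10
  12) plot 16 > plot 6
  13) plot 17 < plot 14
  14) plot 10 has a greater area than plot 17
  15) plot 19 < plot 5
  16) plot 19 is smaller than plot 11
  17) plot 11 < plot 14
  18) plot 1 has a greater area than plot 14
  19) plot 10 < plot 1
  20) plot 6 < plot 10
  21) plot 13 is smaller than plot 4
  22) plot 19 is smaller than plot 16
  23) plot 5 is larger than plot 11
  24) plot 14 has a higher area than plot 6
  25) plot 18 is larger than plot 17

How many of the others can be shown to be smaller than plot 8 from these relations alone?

Directly below plot 8: plot 10.
One step further: plot 6, plot 17, plot 4 (4 so far).
One step further: plot 13 (5 so far).
No other element is forced below plot 8 by the given relations, so the count is 5.

5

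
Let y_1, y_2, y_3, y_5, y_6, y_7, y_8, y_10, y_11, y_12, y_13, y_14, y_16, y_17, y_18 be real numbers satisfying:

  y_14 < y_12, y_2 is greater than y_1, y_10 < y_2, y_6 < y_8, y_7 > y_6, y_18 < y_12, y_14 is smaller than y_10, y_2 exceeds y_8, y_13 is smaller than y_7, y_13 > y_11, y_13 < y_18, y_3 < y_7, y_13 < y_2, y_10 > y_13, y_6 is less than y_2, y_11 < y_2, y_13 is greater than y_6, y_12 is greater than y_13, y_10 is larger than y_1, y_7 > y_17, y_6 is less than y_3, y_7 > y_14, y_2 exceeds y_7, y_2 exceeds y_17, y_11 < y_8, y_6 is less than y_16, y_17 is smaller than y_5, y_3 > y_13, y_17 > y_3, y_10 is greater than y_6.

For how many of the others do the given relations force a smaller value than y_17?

The elements the relations force below y_17 are y_11, y_6, y_13, y_3 — no chain reaches any other.
That is 4.

4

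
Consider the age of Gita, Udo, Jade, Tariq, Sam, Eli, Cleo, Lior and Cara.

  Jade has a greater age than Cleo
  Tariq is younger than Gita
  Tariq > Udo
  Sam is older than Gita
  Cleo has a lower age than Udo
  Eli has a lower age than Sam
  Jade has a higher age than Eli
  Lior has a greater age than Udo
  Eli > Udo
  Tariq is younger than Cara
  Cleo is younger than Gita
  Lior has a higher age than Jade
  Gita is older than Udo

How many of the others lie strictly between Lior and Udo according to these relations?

2

Chaining upward from Udo reaches: Tariq, Eli, Gita, Sam, Jade, Cara.
Chaining downward from Lior reaches: Cleo, Eli, Jade.
Strictly between Udo and Lior are those in both lists: Eli, Jade — 2 elements.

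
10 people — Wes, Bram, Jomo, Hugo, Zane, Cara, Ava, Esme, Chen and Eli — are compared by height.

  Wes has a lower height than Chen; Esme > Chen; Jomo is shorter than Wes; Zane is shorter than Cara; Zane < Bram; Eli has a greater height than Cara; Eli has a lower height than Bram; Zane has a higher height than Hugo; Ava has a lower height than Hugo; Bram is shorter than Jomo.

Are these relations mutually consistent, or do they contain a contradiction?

The single ordering Ava < Hugo < Zane < Cara < Eli < Bram < Jomo < Wes < Chen < Esme satisfies every listed relation, so no contradiction arises.

consistent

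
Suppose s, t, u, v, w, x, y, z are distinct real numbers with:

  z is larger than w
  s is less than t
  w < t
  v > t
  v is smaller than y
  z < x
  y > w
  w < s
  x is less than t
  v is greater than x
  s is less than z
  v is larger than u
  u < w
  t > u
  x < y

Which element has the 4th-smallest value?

The consecutive relations fix a unique order: u < w < s < z < x < t < v < y.
The 4th smallest is z.

z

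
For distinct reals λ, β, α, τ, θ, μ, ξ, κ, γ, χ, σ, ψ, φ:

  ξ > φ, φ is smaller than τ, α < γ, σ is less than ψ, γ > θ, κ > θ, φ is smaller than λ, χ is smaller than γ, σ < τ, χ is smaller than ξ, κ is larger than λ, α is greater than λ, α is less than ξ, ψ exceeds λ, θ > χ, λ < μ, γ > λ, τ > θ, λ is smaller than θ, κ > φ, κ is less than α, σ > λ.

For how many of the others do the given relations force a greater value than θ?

Directly above θ: τ, κ, γ.
One step further: α (4 so far).
One step further: ξ (5 so far).
Nothing else is reachable above θ; 5 in all.

5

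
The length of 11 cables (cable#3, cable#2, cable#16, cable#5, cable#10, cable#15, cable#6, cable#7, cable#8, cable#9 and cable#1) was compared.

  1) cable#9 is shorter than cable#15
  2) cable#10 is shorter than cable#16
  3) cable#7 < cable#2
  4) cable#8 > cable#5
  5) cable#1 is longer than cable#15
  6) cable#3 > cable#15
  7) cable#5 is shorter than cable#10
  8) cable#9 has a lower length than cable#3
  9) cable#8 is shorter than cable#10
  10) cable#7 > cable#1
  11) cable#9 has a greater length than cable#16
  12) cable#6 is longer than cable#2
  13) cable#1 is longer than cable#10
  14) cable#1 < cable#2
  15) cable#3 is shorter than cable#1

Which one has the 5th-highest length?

cable#3

Chaining the given pairs: cable#5 < cable#8 < cable#10 < cable#16 < cable#9 < cable#15 < cable#3 < cable#1 < cable#7 < cable#2 < cable#6.
The 5th largest is cable#3.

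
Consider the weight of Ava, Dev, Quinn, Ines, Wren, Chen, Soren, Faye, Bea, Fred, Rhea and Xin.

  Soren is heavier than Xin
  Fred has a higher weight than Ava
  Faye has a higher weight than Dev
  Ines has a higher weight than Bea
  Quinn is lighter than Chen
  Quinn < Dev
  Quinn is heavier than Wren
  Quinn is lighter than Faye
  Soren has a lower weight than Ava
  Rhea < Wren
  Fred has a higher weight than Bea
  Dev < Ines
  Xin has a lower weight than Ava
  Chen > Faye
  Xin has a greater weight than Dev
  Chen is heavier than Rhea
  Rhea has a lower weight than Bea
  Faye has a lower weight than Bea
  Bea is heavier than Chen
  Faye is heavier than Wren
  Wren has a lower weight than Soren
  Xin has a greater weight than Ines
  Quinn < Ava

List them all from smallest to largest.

Nothing is placed below Rhea, so it is least; from there Rhea < Wren; Wren < Quinn; Quinn < Dev; Dev < Faye; Faye < Chen; Chen < Bea; Bea < Ines; Ines < Xin; Xin < Soren; Soren < Ava; Ava < Fred, each given directly.

Rhea < Wren < Quinn < Dev < Faye < Chen < Bea < Ines < Xin < Soren < Ava < Fred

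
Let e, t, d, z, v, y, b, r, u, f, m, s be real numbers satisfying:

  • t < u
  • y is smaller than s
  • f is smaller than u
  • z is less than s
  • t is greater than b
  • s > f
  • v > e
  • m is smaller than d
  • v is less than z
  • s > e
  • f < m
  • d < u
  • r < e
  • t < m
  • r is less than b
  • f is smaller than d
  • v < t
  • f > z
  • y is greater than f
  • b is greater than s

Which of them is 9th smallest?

Piecing the relations together gives one ordering: r < e < v < z < f < y < s < b < t < m < d < u.
The 9th smallest is t.

t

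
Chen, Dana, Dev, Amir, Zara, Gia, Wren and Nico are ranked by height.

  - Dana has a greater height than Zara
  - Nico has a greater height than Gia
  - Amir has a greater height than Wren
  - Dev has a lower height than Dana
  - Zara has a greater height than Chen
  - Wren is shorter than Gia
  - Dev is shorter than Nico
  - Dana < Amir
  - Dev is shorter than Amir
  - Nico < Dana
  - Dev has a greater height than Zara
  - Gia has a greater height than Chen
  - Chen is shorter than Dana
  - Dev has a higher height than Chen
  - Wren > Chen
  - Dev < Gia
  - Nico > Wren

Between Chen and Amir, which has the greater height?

Amir

Chen < Zara and Zara < Dev give Chen < Dev.
Then Dev < Gia extends the chain to Gia.
With Gia < Nico: Chen < Zara < Dev < Gia < Nico.
Then Nico < Dana extends the chain to Dana.
Then Dana < Amir extends the chain to Amir.
So Chen < Amir; Amir is the taller of the two.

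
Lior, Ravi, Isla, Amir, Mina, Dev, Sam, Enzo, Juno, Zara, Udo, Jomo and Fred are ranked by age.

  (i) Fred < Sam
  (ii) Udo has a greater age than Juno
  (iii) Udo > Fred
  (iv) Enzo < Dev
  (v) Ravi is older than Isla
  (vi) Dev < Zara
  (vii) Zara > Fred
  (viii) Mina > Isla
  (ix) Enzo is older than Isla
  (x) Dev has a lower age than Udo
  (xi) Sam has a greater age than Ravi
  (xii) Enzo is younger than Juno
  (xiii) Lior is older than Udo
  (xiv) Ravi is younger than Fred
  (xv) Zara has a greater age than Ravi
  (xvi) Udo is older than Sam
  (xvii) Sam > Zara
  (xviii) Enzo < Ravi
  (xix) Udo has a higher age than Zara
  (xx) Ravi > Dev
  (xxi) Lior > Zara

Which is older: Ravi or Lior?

Link the given pairs in sequence: Ravi < Fred; Fred < Zara; Zara < Sam; Sam < Udo; Udo < Lior.
Chaining these gives Ravi < Fred < Zara < Sam < Udo < Lior.
So Ravi < Lior; Lior is the older of the two.

Lior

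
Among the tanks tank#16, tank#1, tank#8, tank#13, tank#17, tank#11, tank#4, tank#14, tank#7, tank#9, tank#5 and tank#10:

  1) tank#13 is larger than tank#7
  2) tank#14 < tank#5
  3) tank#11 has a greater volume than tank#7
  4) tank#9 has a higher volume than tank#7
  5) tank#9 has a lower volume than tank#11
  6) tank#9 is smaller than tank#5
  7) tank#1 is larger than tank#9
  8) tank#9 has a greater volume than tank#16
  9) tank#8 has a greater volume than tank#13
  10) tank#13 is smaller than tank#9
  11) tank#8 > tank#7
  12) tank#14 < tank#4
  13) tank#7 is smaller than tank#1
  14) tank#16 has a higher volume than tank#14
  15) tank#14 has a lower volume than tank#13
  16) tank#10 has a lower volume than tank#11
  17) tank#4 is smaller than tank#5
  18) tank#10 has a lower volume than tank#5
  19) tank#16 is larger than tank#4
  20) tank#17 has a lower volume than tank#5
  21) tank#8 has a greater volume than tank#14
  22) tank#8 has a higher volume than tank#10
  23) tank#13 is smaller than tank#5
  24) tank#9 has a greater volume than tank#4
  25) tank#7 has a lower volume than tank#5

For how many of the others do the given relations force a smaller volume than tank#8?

The elements the relations force below tank#8 are tank#14, tank#7, tank#13, tank#10 — no chain reaches any other.
That is 4.

4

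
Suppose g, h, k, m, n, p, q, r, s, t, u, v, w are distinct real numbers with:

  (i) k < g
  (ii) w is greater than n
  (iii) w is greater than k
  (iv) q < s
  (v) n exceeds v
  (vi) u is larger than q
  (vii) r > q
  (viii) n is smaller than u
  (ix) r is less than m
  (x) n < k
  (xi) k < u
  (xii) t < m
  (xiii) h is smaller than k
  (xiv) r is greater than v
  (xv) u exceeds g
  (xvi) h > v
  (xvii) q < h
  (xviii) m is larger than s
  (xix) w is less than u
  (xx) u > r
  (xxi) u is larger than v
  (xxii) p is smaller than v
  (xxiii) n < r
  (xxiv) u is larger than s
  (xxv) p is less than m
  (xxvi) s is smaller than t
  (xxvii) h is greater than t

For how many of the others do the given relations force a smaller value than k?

Directly below k: h, n.
One step further: q, v, t (5 so far).
One step further: s, p (7 so far).
Nothing else is reachable below k; 7 in all.

7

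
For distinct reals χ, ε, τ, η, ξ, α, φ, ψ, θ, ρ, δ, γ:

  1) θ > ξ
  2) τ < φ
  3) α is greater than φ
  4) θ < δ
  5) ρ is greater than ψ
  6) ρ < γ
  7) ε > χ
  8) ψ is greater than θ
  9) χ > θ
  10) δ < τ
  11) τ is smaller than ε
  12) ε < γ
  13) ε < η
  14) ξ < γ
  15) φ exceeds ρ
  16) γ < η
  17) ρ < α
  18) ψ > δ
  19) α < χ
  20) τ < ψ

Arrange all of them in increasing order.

ξ < θ < δ < τ < ψ < ρ < φ < α < χ < ε < γ < η

Each adjacent pair is fixed by a given relation: ξ < θ; θ < δ; δ < τ; τ < ψ; ψ < ρ; ρ < φ; φ < α; α < χ; χ < ε; ε < γ; γ < η. Chaining them end to end gives the full order.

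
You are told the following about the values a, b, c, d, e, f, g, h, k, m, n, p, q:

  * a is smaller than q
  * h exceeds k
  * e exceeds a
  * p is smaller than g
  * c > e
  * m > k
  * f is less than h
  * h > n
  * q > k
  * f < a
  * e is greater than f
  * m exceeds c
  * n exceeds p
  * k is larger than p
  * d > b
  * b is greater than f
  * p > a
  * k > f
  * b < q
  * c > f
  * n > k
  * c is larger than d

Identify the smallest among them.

Chaining upward from f: directly above it, b, a, k, e, c, h; then p, d, n, q, m; then g.
That covers every other element, and nothing is given below f, so f is the smallest.

f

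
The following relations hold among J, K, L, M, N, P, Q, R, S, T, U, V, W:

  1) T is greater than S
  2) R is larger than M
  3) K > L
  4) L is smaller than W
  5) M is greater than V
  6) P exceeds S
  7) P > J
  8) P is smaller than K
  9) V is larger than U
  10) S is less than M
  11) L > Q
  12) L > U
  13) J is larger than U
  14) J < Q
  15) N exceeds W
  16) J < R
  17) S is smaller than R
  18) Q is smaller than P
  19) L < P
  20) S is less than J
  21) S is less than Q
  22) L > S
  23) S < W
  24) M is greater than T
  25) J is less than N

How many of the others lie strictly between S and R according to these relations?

3

The relations place S below R. An element lies strictly between them when it is forced above S and also forced below R.
Above S: {J, T, Q, L, W, M, P, K, N}. Below R: {U, J, V, T, M}.
Intersection: {J, T, M} — 3.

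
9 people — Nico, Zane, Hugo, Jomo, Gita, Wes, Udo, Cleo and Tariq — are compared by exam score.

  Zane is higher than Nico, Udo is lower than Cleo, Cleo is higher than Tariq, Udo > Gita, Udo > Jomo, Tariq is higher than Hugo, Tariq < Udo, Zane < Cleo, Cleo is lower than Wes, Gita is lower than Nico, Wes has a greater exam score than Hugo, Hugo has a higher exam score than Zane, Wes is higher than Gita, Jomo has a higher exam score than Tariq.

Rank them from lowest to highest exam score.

Gita < Nico < Zane < Hugo < Tariq < Jomo < Udo < Cleo < Wes

The consecutive links are each given: Gita < Nico; Nico < Zane; Zane < Hugo; Hugo < Tariq; Tariq < Jomo; Jomo < Udo; Udo < Cleo; Cleo < Wes.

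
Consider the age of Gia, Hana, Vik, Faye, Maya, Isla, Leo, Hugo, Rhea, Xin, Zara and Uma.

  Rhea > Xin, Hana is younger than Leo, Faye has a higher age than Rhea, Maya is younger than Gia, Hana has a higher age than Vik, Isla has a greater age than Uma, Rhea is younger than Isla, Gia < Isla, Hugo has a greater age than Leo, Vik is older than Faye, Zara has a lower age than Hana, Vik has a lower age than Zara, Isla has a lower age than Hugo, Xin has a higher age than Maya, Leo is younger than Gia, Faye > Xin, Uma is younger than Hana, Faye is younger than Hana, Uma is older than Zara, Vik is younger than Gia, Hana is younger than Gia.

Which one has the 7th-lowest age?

Uma

The consecutive relations fix a unique order: Maya < Xin < Rhea < Faye < Vik < Zara < Uma < Hana < Leo < Gia < Isla < Hugo.
The 7th smallest is Uma.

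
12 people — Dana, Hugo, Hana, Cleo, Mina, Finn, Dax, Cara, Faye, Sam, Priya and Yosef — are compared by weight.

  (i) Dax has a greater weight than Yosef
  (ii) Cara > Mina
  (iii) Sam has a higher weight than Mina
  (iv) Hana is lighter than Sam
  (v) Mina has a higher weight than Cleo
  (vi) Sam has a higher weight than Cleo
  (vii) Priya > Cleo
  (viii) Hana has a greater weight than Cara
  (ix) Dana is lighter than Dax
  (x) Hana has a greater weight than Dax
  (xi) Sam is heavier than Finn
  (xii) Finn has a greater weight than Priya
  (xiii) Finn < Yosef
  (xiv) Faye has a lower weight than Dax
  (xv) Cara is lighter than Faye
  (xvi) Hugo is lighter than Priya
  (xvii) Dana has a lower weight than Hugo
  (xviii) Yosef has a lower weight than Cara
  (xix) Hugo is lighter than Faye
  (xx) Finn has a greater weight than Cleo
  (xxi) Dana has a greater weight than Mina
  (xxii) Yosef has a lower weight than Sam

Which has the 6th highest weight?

Piecing the relations together gives one ordering: Cleo < Mina < Dana < Hugo < Priya < Finn < Yosef < Cara < Faye < Dax < Hana < Sam.
Counting 6 from the largest end gives Yosef.

Yosef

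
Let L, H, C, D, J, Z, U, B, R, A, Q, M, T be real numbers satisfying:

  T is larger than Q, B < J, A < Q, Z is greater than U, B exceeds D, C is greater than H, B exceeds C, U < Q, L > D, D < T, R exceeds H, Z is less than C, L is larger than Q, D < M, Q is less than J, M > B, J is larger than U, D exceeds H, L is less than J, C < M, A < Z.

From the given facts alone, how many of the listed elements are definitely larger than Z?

The elements the relations force above Z are C, B, M, J — no chain reaches any other.
That is 4.

4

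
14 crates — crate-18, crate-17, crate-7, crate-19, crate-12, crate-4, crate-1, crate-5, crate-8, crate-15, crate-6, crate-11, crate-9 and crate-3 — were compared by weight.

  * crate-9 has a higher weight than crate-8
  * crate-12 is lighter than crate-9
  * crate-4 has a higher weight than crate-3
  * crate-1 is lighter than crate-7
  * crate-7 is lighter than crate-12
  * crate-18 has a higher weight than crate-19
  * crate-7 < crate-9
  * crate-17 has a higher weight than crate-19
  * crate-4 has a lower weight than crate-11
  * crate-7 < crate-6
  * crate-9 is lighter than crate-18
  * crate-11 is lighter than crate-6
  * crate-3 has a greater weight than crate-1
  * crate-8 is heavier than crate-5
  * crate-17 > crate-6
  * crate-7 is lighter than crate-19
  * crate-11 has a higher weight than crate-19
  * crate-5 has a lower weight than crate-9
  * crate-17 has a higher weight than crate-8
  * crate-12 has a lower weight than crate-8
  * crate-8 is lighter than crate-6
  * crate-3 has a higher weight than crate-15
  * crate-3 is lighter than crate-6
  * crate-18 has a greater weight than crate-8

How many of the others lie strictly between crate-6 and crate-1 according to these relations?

The relations place crate-1 below crate-6. An element lies strictly between them when it is forced above crate-1 and also forced below crate-6.
Above crate-1: {crate-7, crate-12, crate-3, crate-19, crate-4, crate-8, crate-11, crate-9, crate-18, crate-17}. Below crate-6: {crate-15, crate-5, crate-7, crate-12, crate-3, crate-19, crate-4, crate-8, crate-11}.
Intersection: {crate-7, crate-12, crate-3, crate-19, crate-4, crate-8, crate-11} — 7.

7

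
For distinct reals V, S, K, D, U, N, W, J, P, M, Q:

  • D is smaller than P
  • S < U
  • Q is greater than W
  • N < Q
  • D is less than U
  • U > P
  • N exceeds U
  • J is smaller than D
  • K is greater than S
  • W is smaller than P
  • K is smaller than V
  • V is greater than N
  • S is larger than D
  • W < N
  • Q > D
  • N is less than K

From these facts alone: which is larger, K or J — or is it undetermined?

J < D < S < U < N < K, by transitivity through D, S, U, N.
So K is larger.

K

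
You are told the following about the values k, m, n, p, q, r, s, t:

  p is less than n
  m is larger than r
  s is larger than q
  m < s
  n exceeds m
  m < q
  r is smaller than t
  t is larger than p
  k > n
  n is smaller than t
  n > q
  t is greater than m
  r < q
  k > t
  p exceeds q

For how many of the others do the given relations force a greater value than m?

Directly above m: q, s, n, t.
One step further: p, k (6 so far).
No other element is forced above m by the given relations, so the count is 6.

6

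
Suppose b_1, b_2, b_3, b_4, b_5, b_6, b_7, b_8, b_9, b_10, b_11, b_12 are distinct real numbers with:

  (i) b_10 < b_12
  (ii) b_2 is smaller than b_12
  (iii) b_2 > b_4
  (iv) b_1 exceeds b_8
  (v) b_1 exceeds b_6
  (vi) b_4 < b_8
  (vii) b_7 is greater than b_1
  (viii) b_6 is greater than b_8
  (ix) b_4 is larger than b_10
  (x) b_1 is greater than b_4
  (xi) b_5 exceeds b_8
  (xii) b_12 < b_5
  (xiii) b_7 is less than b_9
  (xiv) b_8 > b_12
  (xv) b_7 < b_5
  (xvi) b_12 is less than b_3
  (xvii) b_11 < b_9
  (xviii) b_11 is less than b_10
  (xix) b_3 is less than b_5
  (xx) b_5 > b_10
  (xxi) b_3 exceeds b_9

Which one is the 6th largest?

b_6

The consecutive relations fix a unique order: b_11 < b_10 < b_4 < b_2 < b_12 < b_8 < b_6 < b_1 < b_7 < b_9 < b_3 < b_5.
Counting 6 from the largest end gives b_6.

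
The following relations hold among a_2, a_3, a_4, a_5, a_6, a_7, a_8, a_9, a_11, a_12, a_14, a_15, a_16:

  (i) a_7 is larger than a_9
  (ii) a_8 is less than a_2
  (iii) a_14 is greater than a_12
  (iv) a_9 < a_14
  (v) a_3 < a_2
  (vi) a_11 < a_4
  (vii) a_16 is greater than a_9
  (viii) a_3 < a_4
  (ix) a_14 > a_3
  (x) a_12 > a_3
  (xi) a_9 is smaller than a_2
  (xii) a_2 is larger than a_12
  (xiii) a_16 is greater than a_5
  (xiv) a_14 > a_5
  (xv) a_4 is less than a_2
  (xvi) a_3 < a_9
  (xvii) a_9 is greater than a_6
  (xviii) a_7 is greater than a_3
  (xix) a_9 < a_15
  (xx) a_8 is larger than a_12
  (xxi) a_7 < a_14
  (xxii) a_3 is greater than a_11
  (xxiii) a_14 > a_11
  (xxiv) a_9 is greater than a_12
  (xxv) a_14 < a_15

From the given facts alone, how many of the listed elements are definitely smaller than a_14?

7

Directly below a_14: a_11, a_3, a_12, a_5, a_9, a_7.
One step further: a_6 (7 so far).
Nothing else is reachable below a_14; 7 in all.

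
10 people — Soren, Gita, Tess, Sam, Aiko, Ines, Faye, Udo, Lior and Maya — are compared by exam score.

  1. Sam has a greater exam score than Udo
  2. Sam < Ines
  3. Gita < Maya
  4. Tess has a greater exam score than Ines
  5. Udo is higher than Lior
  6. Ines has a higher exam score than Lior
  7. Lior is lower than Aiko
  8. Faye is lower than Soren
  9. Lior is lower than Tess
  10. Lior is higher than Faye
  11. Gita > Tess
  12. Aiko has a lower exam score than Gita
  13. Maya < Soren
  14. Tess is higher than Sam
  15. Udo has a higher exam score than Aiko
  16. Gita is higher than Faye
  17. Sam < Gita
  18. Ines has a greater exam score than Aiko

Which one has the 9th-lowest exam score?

Maya

The consecutive relations fix a unique order: Faye < Lior < Aiko < Udo < Sam < Ines < Tess < Gita < Maya < Soren.
The 9th smallest is Maya.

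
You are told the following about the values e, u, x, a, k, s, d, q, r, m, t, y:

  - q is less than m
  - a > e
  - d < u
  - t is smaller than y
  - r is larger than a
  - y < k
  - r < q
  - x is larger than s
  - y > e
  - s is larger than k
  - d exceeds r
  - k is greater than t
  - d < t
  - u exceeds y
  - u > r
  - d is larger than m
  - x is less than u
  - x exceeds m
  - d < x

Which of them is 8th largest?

Chaining the given pairs: e < a < r < q < m < d < t < y < k < s < x < u.
The 8th largest is m.

m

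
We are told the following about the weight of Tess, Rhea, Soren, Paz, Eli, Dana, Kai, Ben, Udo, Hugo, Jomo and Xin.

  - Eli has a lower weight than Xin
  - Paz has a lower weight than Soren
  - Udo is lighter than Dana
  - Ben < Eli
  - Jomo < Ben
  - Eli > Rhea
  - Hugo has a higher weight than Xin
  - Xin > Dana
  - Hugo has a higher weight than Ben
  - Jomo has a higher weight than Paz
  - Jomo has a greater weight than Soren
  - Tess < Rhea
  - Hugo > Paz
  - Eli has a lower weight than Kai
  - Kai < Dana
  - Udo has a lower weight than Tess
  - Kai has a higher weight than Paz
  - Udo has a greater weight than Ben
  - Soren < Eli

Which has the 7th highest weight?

Tess

The consecutive relations fix a unique order: Paz < Soren < Jomo < Ben < Udo < Tess < Rhea < Eli < Kai < Dana < Xin < Hugo.
The 7th largest is Tess.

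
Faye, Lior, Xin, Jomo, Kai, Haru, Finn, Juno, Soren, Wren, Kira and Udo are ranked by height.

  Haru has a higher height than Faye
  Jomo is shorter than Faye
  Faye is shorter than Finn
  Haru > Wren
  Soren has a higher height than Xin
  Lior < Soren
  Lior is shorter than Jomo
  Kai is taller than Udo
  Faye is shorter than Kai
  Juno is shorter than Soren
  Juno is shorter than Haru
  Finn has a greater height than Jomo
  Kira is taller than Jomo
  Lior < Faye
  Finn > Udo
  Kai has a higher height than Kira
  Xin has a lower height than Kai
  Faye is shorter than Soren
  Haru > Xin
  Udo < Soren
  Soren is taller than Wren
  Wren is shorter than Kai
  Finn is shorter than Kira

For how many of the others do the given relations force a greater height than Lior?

7

From Lior the given relations immediately reach Jomo, Faye, Soren.
From those, Finn, Haru, Kira, Kai — 7 in total.
Nothing else is reachable above Lior; 7 in all.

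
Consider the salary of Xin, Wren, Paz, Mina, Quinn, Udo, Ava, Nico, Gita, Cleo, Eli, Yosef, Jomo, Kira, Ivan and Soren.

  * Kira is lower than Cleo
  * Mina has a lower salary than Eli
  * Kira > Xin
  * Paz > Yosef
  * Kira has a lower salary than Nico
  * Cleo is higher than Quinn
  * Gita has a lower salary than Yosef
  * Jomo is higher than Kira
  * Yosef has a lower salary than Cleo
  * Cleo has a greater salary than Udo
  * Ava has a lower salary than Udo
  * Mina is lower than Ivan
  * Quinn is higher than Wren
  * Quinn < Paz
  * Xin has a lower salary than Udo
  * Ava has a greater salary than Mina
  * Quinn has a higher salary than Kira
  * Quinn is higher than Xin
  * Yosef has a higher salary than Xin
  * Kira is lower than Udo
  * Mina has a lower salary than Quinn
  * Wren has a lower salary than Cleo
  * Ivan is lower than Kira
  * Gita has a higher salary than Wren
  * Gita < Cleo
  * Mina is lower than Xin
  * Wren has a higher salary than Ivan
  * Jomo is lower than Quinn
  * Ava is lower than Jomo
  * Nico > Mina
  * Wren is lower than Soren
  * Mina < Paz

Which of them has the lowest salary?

Mina

Ivan is not least since Mina < Ivan; Ava is not least since Mina < Ava; Xin is not least since Mina < Xin; Kira is not least since Xin < Kira; Wren is not least since Ivan < Wren; Udo is not least since Kira < Udo; Jomo is not least since Ava < Jomo; Gita is not least since Wren < Gita; Quinn is not least since Kira < Quinn; Eli is not least since Mina < Eli; Yosef is not least since Gita < Yosef; Paz is not least since Quinn < Paz; Nico is not least since Mina < Nico; Cleo is not least since Quinn < Cleo; Soren is not least since Wren < Soren.
Only Mina has nothing below it, so Mina is the lowest salary.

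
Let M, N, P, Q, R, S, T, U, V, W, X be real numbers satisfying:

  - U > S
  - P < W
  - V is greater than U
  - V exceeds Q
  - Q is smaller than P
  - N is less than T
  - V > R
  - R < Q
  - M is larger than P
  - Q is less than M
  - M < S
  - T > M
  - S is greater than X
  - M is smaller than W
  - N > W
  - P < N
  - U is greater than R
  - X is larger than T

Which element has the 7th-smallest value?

T

The consecutive relations fix a unique order: R < Q < P < M < W < N < T < X < S < U < V.
The 7th smallest is T.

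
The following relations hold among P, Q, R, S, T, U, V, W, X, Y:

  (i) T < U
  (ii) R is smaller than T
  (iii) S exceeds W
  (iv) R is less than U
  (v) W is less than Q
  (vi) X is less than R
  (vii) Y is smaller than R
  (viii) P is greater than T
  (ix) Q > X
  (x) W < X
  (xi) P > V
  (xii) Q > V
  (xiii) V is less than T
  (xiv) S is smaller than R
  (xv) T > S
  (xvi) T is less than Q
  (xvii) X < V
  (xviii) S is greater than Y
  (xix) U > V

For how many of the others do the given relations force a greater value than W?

The elements the relations force above W are X, V, S, R, T, U, Q, P — no chain reaches any other.
That is 8.

8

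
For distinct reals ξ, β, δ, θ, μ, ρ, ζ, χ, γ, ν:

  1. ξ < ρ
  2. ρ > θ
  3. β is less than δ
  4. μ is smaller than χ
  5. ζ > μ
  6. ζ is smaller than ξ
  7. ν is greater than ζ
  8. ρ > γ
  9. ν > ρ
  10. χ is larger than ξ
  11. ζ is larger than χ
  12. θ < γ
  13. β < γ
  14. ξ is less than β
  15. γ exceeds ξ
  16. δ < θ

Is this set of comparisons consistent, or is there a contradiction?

Chaining the given relations yields χ < ζ < ξ, so χ < ξ. But one relation states ξ < χ. These cannot both hold.

inconsistent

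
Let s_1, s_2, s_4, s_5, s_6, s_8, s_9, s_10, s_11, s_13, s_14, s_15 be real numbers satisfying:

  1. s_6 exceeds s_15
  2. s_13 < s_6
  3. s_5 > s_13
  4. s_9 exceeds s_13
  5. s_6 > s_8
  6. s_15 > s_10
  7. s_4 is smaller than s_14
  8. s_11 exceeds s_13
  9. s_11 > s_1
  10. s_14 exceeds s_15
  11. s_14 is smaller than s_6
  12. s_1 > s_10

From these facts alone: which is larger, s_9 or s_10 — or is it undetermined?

Following every chain through s_10: above s_10 we get s_15, s_1, s_14, s_11, s_6.
s_9 is not reached, and no chain runs the other way from s_9 to s_10.
So the given relations leave the order of s_10 and s_9 undetermined.

undetermined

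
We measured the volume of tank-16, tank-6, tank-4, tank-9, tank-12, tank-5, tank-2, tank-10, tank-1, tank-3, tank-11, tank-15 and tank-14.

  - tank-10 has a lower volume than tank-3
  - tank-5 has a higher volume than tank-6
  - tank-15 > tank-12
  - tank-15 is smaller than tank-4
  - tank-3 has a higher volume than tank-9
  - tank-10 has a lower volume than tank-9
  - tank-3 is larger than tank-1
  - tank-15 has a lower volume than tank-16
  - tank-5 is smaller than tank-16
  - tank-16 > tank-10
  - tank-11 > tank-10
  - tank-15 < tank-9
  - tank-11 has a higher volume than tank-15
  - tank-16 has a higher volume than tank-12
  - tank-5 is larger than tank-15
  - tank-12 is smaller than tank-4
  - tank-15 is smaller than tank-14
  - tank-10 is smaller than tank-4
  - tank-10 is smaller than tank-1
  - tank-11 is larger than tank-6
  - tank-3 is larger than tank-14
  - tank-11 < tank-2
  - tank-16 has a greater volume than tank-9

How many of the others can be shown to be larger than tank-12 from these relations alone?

9

The elements the relations force above tank-12 are tank-15, tank-11, tank-5, tank-9, tank-4, tank-14, tank-2, tank-16, tank-3 — no chain reaches any other.
That is 9.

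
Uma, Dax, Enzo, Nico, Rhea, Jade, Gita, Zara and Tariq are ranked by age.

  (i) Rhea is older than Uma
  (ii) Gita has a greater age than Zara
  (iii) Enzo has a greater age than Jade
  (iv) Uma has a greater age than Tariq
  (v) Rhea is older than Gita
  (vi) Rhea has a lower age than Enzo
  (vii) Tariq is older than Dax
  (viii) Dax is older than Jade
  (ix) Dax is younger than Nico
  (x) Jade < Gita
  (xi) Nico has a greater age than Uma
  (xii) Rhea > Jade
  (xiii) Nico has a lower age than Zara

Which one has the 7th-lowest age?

The consecutive relations fix a unique order: Jade < Dax < Tariq < Uma < Nico < Zara < Gita < Rhea < Enzo.
Counting 7 from the smallest end gives Gita.

Gita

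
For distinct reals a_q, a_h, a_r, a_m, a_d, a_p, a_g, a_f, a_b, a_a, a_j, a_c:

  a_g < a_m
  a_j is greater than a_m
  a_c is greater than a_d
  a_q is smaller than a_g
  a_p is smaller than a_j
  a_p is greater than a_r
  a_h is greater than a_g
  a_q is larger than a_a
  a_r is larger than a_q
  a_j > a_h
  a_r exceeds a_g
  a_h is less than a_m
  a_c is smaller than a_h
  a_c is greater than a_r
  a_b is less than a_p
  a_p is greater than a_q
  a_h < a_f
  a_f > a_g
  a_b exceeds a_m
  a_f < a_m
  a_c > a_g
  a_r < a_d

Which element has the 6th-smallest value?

a_c

Piecing the relations together gives one ordering: a_a < a_q < a_g < a_r < a_d < a_c < a_h < a_f < a_m < a_b < a_p < a_j.
Counting 6 from the smallest end gives a_c.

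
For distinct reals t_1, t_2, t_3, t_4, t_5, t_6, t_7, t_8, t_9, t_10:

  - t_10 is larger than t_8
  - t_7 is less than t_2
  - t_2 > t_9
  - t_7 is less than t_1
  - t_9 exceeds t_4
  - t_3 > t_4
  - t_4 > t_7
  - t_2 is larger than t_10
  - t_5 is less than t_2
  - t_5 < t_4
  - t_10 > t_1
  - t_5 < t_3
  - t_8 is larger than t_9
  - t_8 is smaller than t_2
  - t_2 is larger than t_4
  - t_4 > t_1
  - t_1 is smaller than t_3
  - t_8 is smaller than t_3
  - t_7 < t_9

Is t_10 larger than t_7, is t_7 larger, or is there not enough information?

t_10

t_7 < t_1 and t_1 < t_4 give t_7 < t_4.
Then t_4 < t_9 extends the chain to t_9.
With t_9 < t_8: t_7 < t_1 < t_4 < t_9 < t_8.
Then t_8 < t_10 extends the chain to t_10.
So t_10 is larger.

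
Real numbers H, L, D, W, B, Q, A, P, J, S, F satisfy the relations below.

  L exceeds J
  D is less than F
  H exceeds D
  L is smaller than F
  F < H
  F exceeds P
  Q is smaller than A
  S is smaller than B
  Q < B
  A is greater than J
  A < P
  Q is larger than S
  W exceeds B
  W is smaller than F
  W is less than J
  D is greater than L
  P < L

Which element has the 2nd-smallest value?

Q

Chaining the given pairs: S < Q < B < W < J < A < P < L < D < F < H.
Counting 2 from the smallest end gives Q.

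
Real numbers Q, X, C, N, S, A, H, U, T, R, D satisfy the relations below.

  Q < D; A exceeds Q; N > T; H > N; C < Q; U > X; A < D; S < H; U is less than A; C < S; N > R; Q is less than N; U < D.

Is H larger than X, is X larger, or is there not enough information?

Following every chain through X: above X we get U, A, D.
H is not reached, and no chain runs the other way from H to X.
So the given relations leave the order of X and H undetermined.

undetermined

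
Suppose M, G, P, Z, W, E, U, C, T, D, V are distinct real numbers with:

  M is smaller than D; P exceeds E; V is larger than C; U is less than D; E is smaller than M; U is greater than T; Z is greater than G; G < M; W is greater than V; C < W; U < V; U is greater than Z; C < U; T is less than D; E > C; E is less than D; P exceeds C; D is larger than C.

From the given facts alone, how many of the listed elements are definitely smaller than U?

4

The elements the relations force below U are C, T, G, Z — no chain reaches any other.
That is 4.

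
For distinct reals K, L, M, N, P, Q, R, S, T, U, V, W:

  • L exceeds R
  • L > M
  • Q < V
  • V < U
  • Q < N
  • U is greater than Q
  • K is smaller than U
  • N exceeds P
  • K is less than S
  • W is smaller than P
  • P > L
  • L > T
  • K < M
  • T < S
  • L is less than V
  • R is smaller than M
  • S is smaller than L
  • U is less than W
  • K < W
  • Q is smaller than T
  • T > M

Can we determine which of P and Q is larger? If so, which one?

P

Q < T < S < L < V < U < W < P, by transitivity through T, S, L, V, U, W.
So P is larger.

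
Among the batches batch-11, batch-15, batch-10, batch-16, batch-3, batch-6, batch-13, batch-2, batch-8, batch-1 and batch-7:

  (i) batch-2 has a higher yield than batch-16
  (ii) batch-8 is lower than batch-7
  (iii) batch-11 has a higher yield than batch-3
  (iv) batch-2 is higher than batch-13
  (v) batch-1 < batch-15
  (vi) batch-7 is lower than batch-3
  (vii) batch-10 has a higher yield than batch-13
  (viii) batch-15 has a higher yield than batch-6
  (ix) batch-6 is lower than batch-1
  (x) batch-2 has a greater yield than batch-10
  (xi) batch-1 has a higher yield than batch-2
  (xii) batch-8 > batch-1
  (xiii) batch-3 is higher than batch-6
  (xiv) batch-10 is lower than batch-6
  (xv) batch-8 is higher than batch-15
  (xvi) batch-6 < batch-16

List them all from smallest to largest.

batch-13 < batch-10 < batch-6 < batch-16 < batch-2 < batch-1 < batch-15 < batch-8 < batch-7 < batch-3 < batch-11

Nothing is placed below batch-13, so it is least; from there batch-13 < batch-10; batch-10 < batch-6; batch-6 < batch-16; batch-16 < batch-2; batch-2 < batch-1; batch-1 < batch-15; batch-15 < batch-8; batch-8 < batch-7; batch-7 < batch-3; batch-3 < batch-11, each given directly.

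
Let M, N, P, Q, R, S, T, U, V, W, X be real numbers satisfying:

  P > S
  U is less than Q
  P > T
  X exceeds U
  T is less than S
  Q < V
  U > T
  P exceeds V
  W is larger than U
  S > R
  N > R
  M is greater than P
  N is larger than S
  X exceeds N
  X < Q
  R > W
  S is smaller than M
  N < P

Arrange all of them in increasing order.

T < U < W < R < S < N < X < Q < V < P < M

The consecutive links are each given: T < U; U < W; W < R; R < S; S < N; N < X; X < Q; Q < V; V < P; P < M.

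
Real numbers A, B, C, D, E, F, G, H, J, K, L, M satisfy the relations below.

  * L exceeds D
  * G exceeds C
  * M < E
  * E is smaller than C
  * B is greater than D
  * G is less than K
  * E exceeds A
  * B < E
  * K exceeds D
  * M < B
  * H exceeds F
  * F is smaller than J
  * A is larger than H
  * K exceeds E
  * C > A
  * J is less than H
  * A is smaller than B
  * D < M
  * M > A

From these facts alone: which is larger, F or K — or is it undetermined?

K

Following the relations from F: F < J < H < A < M < B < E < C < G < K.
So K is larger.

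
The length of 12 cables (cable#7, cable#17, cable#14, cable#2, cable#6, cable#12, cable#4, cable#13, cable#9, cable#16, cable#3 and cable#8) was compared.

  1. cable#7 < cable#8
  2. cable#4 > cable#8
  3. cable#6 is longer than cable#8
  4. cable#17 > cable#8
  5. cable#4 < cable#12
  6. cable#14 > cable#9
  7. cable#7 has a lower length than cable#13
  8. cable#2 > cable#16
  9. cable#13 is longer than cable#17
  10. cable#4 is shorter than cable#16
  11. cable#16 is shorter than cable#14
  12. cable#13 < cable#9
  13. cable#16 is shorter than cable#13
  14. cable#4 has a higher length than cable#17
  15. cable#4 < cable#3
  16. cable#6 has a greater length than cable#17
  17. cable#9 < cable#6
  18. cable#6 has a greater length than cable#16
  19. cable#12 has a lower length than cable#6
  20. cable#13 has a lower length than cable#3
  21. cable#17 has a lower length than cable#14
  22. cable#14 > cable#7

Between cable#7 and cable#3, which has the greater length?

Following the relations from cable#7: cable#7 < cable#8 < cable#17 < cable#4 < cable#16 < cable#13 < cable#3.
So cable#7 < cable#3; cable#3 is the longer of the two.

cable#3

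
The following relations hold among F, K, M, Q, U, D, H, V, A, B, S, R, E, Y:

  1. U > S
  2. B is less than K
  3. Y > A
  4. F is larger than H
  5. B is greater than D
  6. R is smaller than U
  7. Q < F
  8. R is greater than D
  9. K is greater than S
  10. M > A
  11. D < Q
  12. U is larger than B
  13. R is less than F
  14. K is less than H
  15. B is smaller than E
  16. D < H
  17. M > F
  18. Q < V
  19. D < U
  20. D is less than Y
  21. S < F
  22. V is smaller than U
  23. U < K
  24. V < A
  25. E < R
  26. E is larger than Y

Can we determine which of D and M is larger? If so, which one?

M

D < Q and Q < V give D < V.
Then V < A extends the chain to A.
Then A < Y extends the chain to Y.
Then Y < E extends the chain to E.
With E < R: D < Q < V < A < Y < E < R.
With R < U: D < Q < V < A < Y < E < R < U.
Then U < K extends the chain to K.
Then K < H extends the chain to H.
With H < F: D < Q < V < A < Y < E < R < U < K < H < F.
Then F < M extends the chain to M.
So M is larger.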